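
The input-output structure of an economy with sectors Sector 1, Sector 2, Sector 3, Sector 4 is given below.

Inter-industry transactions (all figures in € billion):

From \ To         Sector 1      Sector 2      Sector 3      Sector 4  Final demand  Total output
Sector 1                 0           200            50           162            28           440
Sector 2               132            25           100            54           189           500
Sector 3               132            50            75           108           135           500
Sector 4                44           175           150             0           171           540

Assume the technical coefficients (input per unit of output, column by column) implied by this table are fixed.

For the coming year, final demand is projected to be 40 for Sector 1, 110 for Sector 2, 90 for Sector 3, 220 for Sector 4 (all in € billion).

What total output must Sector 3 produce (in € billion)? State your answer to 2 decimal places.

x_3 = 406.81

Technical coefficients a_ij = z_ij / X_j:
  a_11 = 0/440 = 0.00, a_21 = 132/440 = 0.30, a_31 = 132/440 = 0.30, a_41 = 44/440 = 0.10
  a_12 = 200/500 = 0.40, a_22 = 25/500 = 0.05, a_32 = 50/500 = 0.10, a_42 = 175/500 = 0.35
  a_13 = 50/500 = 0.10, a_23 = 100/500 = 0.20, a_33 = 75/500 = 0.15, a_43 = 150/500 = 0.30
  a_14 = 162/540 = 0.30, a_24 = 54/540 = 0.10, a_34 = 108/540 = 0.20, a_44 = 0/540 = 0.00
I − A =
  [   1.00    -0.40    -0.10    -0.30]
  [  -0.30     0.95    -0.20    -0.10]
  [  -0.30    -0.10     0.85    -0.20]
  [  -0.10    -0.35    -0.30     1.00]
Compute the cofactors C_ij = (−1)^(i+j)·(3×3 minor ij) of I−A; the adjugate is their transpose:
adj(I−A) = Cᵀ =
  [ 0.68375   0.43125   0.29000   0.30625]
  [ 0.31850   0.70550   0.28200   0.22250]
  [ 0.34550   0.32650   0.73100   0.28250]
  [ 0.28350   0.38800   0.34700   0.63000]
det(I−A) = Σ_j (I−A)_1j·C_1j = (1.00)(0.68375) + (-0.40)(0.31850) + (-0.10)(0.34550) + (-0.30)(0.28350) = 0.43675
(I − A)⁻¹ = adj(I−A) / det(I−A) ≈
  [   1.5655     0.9874     0.6640     0.7012]
  [   0.7293     1.6153     0.6457     0.5094]
  [   0.7911     0.7476     1.6737     0.6468]
  [   0.6491     0.8884     0.7945     1.4425]
x = (I − A)⁻¹ d = adj(I−A)·d / det(I−A), with det(I−A) = 0.43675:
  x_1 = (0.68375·40 + 0.43125·110 + 0.29000·90 + 0.30625·220) / 0.43675 = 168.2625 / 0.43675 ≈ 385.26
  x_2 = (0.31850·40 + 0.70550·110 + 0.28200·90 + 0.22250·220) / 0.43675 = 164.675 / 0.43675 ≈ 377.05
  x_3 = (0.34550·40 + 0.32650·110 + 0.73100·90 + 0.28250·220) / 0.43675 = 177.675 / 0.43675 ≈ 406.81
  x_4 = (0.28350·40 + 0.38800·110 + 0.34700·90 + 0.63000·220) / 0.43675 = 223.85 / 0.43675 ≈ 512.54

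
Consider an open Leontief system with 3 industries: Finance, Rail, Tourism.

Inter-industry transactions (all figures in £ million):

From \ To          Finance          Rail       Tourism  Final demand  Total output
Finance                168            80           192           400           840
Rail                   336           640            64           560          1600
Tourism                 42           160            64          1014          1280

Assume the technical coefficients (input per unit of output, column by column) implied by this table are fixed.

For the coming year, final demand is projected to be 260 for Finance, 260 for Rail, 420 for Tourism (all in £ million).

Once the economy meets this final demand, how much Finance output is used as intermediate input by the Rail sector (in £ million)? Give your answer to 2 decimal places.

Technical coefficients a_ij = z_ij / X_j:
  a_11 = 168/840 = 0.20, a_21 = 336/840 = 0.40, a_31 = 42/840 = 0.05
  a_12 = 80/1600 = 0.05, a_22 = 640/1600 = 0.40, a_32 = 160/1600 = 0.10
  a_13 = 192/1280 = 0.15, a_23 = 64/1280 = 0.05, a_33 = 64/1280 = 0.05
I − A =
  [   0.80    -0.05    -0.15]
  [  -0.40     0.60    -0.05]
  [  -0.05    -0.10     0.95]
Cofactors of I−A, C_ij = (−1)^(i+j)·(minor ij) (rows/columns in the sector order above):
  C_11 = (0.60)(0.95) − (-0.05)(-0.10) = 0.5650
  C_12 = −[(-0.40)(0.95) − (-0.05)(-0.05)] = 0.3825
  C_13 = (-0.40)(-0.10) − (0.60)(-0.05) = 0.0700
  C_21 = −[(-0.05)(0.95) − (-0.15)(-0.10)] = 0.0625
  C_22 = (0.80)(0.95) − (-0.15)(-0.05) = 0.7525
  C_23 = −[(0.80)(-0.10) − (-0.05)(-0.05)] = 0.0825
  C_31 = (-0.05)(-0.05) − (-0.15)(0.60) = 0.0925
  C_32 = −[(0.80)(-0.05) − (-0.15)(-0.40)] = 0.1000
  C_33 = (0.80)(0.60) − (-0.05)(-0.40) = 0.4600
det(I−A) = Σ_j (I−A)_1j·C_1j = (0.80)(0.5650) + (-0.05)(0.3825) + (-0.15)(0.0700) = 0.422375
adj(I−A) = Cᵀ =
  [ 0.5650   0.0625   0.0925]
  [ 0.3825   0.7525   0.1000]
  [ 0.0700   0.0825   0.4600]
(I − A)⁻¹ = adj(I−A) / det(I−A) ≈
  [   1.3377     0.1480     0.2190]
  [   0.9056     1.7816     0.2368]
  [   0.1657     0.1953     1.0891]
First solve x = (I − A)⁻¹ d = adj(I−A)·d / det(I−A); in particular x_2 = (0.3825·260 + 0.7525·260 + 0.1000·420) / 0.422375 = 337.10 / 0.422375 ≈ 798.1059.
Intermediate flow from 1 to 2: z_12 = a_12 · x_2 = 0.05 × 337.10 / 0.422375 = 16.855 / 0.422375 ≈ 39.91.

z_12 = 39.91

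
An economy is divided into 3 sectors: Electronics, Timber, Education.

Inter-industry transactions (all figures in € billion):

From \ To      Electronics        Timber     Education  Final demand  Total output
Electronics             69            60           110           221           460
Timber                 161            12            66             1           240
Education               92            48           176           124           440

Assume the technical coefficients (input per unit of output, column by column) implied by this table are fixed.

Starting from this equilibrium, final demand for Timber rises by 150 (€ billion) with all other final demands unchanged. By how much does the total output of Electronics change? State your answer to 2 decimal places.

Technical coefficients a_ij = z_ij / X_j:
  a_11 = 69/460 = 0.15, a_21 = 161/460 = 0.35, a_31 = 92/460 = 0.20
  a_12 = 60/240 = 0.25, a_22 = 12/240 = 0.05, a_32 = 48/240 = 0.20
  a_13 = 110/440 = 0.25, a_23 = 66/440 = 0.15, a_33 = 176/440 = 0.40
I − A =
  [   0.85    -0.25    -0.25]
  [  -0.35     0.95    -0.15]
  [  -0.20    -0.20     0.60]
Cofactors of I−A, C_ij = (−1)^(i+j)·(minor ij) (rows/columns in the sector order above):
  C_11 = (0.95)(0.60) − (-0.15)(-0.20) = 0.5400
  C_12 = −[(-0.35)(0.60) − (-0.15)(-0.20)] = 0.2400
  C_13 = (-0.35)(-0.20) − (0.95)(-0.20) = 0.2600
  C_21 = −[(-0.25)(0.60) − (-0.25)(-0.20)] = 0.2000
  C_22 = (0.85)(0.60) − (-0.25)(-0.20) = 0.4600
  C_23 = −[(0.85)(-0.20) − (-0.25)(-0.20)] = 0.2200
  C_31 = (-0.25)(-0.15) − (-0.25)(0.95) = 0.2750
  C_32 = −[(0.85)(-0.15) − (-0.25)(-0.35)] = 0.2150
  C_33 = (0.85)(0.95) − (-0.25)(-0.35) = 0.7200
det(I−A) = Σ_j (I−A)_1j·C_1j = (0.85)(0.5400) + (-0.25)(0.2400) + (-0.25)(0.2600) = 0.3340
adj(I−A) = Cᵀ =
  [ 0.5400   0.2000   0.2750]
  [ 0.2400   0.4600   0.2150]
  [ 0.2600   0.2200   0.7200]
(I − A)⁻¹ = adj(I−A) / det(I−A) ≈
  [   1.6168     0.5988     0.8234]
  [   0.7186     1.3772     0.6437]
  [   0.7784     0.6587     2.1557]
Δx = (I − A)⁻¹ Δd with Δd having +150 in the Timber component and 0 elsewhere.
So Δx_1 = L_12 · (+150), where L_12 = adj(I−A)_12 / det(I−A) = 0.2000 / 0.3340.
Δx_1 = 0.2000 × (+150) / 0.3340 = 30.00 / 0.3340 ≈ 89.82.

Δx_1 = 89.82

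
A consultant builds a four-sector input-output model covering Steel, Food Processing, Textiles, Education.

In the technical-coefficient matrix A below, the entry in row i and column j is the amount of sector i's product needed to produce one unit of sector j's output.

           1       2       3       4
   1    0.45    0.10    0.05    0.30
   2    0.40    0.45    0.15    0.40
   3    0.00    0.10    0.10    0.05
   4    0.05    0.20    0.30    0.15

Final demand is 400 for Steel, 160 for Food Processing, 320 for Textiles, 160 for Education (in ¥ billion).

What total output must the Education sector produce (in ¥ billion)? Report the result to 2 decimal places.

I − A =
  [   0.55    -0.10    -0.05    -0.30]
  [  -0.40     0.55    -0.15    -0.40]
  [   0.00    -0.10     0.90    -0.05]
  [  -0.05    -0.20    -0.30     0.85]
Compute the cofactors C_ij = (−1)^(i+j)·(3×3 minor ij) of I−A; the adjugate is their transpose:
adj(I−A) = Cᵀ =
  [ 0.314250   0.142750   0.102625   0.184125]
  [ 0.318375   0.398875   0.187875   0.311125]
  [ 0.041375   0.051000   0.144875   0.047125]
  [ 0.108000   0.120250   0.101375   0.226000]
det(I−A) = Σ_j (I−A)_1j·C_1j = (0.55)(0.314250) + (-0.10)(0.318375) + (-0.05)(0.041375) + (-0.30)(0.108000) = 0.10653125
(I − A)⁻¹ = adj(I−A) / det(I−A) ≈
  [   2.9498     1.3400     0.9633     1.7284]
  [   2.9886     3.7442     1.7636     2.9205]
  [   0.3884     0.4787     1.3599     0.4424]
  [   1.0138     1.1288     0.9516     2.1214]
x = (I − A)⁻¹ d = adj(I−A)·d / det(I−A), with det(I−A) = 0.10653125:
  x_1 = (0.314250·400 + 0.142750·160 + 0.102625·320 + 0.184125·160) / 0.10653125 = 210.84 / 0.10653125 ≈ 1979.14
  x_2 = (0.318375·400 + 0.398875·160 + 0.187875·320 + 0.311125·160) / 0.10653125 = 301.07 / 0.10653125 ≈ 2826.12
  x_3 = (0.041375·400 + 0.051000·160 + 0.144875·320 + 0.047125·160) / 0.10653125 = 78.61 / 0.10653125 ≈ 737.91
  x_4 = (0.108000·400 + 0.120250·160 + 0.101375·320 + 0.226000·160) / 0.10653125 = 131.04 / 0.10653125 ≈ 1230.06

x_4 = 1230.06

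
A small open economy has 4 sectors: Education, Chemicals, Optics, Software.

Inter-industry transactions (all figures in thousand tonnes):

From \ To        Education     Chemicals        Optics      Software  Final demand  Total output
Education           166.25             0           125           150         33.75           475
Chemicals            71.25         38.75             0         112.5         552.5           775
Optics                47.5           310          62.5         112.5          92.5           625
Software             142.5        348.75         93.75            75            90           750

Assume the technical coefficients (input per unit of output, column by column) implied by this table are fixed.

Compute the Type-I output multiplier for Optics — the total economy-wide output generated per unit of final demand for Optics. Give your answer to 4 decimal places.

Technical coefficients a_ij = z_ij / X_j:
  a_EE = 166.25/475 = 0.35, a_CE = 71.25/475 = 0.15, a_OE = 47.5/475 = 0.10, a_SE = 142.5/475 = 0.30
  a_EC = 0/775 = 0.00, a_CC = 38.75/775 = 0.05, a_OC = 310/775 = 0.40, a_SC = 348.75/775 = 0.45
  a_EO = 125/625 = 0.20, a_CO = 0/625 = 0.00, a_OO = 62.5/625 = 0.10, a_SO = 93.75/625 = 0.15
  a_ES = 150/750 = 0.20, a_CS = 112.5/750 = 0.15, a_OS = 112.5/750 = 0.15, a_SS = 75/750 = 0.10
I − A =
  [   0.65     0.00    -0.20    -0.20]
  [  -0.15     0.95     0.00    -0.15]
  [  -0.10    -0.40     0.90    -0.15]
  [  -0.30    -0.45    -0.15     0.90]
Compute the cofactors C_ij = (−1)^(i+j)·(3×3 minor ij) of I−A; the adjugate is their transpose:
adj(I−A) = Cᵀ =
  [ 0.678375   0.178500   0.186000   0.211500]
  [ 0.160875   0.427875   0.055125   0.116250]
  [ 0.203625   0.262875   0.441375   0.162625]
  [ 0.340500   0.317250   0.163125   0.524750]
det(I−A) = Σ_j (I−A)_1j·C_1j = (0.65)(0.678375) + (0.00)(0.160875) + (-0.20)(0.203625) + (-0.20)(0.340500) = 0.33211875
(I − A)⁻¹ = adj(I−A) / det(I−A) ≈
  [   2.04257     0.53746     0.56004     0.63682]
  [   0.48439     1.28832     0.16598     0.35003]
  [   0.61311     0.79151     1.32897     0.48966]
  [   1.02524     0.95523     0.49116     1.58001]
The output multiplier for sector j is the column-j sum of the Leontief inverse (I − A)⁻¹ = adj(I−A) / det(I−A).
Column O of adj(I−A): (0.186000, 0.055125, 0.441375, 0.163125); det(I−A) = 0.33211875.
m_O = (0.186000 + 0.055125 + 0.441375 + 0.163125) / 0.33211875 = 0.845625 / 0.33211875 ≈ 2.5462.

m_O = 2.5462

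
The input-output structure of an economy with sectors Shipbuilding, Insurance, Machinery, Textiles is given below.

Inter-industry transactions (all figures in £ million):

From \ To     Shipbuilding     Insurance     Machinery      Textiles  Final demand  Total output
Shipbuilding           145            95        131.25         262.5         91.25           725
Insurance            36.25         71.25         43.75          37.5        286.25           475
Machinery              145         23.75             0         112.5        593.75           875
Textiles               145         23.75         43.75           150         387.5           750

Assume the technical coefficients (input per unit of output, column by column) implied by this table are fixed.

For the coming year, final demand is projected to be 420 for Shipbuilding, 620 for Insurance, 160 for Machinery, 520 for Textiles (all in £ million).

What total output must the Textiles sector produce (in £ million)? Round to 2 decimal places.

x_T = 1083.12

Technical coefficients a_ij = z_ij / X_j:
  a_SS = 145/725 = 0.20, a_IS = 36.25/725 = 0.05, a_MS = 145/725 = 0.20, a_TS = 145/725 = 0.20
  a_SI = 95/475 = 0.20, a_II = 71.25/475 = 0.15, a_MI = 23.75/475 = 0.05, a_TI = 23.75/475 = 0.05
  a_SM = 131.25/875 = 0.15, a_IM = 43.75/875 = 0.05, a_MM = 0/875 = 0.00, a_TM = 43.75/875 = 0.05
  a_ST = 262.5/750 = 0.35, a_IT = 37.5/750 = 0.05, a_MT = 112.5/750 = 0.15, a_TT = 150/750 = 0.20
I − A =
  [   0.80    -0.20    -0.15    -0.35]
  [  -0.05     0.85    -0.05    -0.05]
  [  -0.20    -0.05     1.00    -0.15]
  [  -0.20    -0.05    -0.05     0.80]
Compute the cofactors C_ij = (−1)^(i+j)·(3×3 minor ij) of I−A; the adjugate is their transpose:
adj(I−A) = Cᵀ =
  [ 0.668625   0.184000   0.125875   0.327625]
  [ 0.059625   0.532000   0.038875   0.066625]
  [ 0.163875   0.076000   0.471625   0.164875]
  [ 0.181125   0.084000   0.063375   0.640125]
det(I−A) = Σ_j (I−A)_1j·C_1j = (0.80)(0.668625) + (-0.20)(0.059625) + (-0.15)(0.163875) + (-0.35)(0.181125) = 0.4350
(I − A)⁻¹ = adj(I−A) / det(I−A) ≈
  [   1.5371     0.4230     0.2894     0.7532]
  [   0.1371     1.2230     0.0894     0.1532]
  [   0.3767     0.1747     1.0842     0.3790]
  [   0.4164     0.1931     0.1457     1.4716]
x = (I − A)⁻¹ d = adj(I−A)·d / det(I−A), with det(I−A) = 0.4350:
  x_S = (0.668625·420 + 0.184000·620 + 0.125875·160 + 0.327625·520) / 0.4350 = 585.4075 / 0.4350 ≈ 1345.76
  x_I = (0.059625·420 + 0.532000·620 + 0.038875·160 + 0.066625·520) / 0.4350 = 395.7475 / 0.4350 ≈ 909.76
  x_M = (0.163875·420 + 0.076000·620 + 0.471625·160 + 0.164875·520) / 0.4350 = 277.1425 / 0.4350 ≈ 637.11
  x_T = (0.181125·420 + 0.084000·620 + 0.063375·160 + 0.640125·520) / 0.4350 = 471.1575 / 0.4350 ≈ 1083.12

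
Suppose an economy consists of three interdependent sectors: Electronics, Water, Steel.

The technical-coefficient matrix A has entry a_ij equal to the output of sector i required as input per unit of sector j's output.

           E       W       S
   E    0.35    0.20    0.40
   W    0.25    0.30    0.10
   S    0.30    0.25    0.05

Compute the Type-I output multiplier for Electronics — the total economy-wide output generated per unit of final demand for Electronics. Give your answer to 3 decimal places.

I − A =
  [   0.65    -0.20    -0.40]
  [  -0.25     0.70    -0.10]
  [  -0.30    -0.25     0.95]
Cofactors of I−A, C_ij = (−1)^(i+j)·(minor ij) (rows/columns in the sector order above):
  C_11 = (0.70)(0.95) − (-0.10)(-0.25) = 0.6400
  C_12 = −[(-0.25)(0.95) − (-0.10)(-0.30)] = 0.2675
  C_13 = (-0.25)(-0.25) − (0.70)(-0.30) = 0.2725
  C_21 = −[(-0.20)(0.95) − (-0.40)(-0.25)] = 0.2900
  C_22 = (0.65)(0.95) − (-0.40)(-0.30) = 0.4975
  C_23 = −[(0.65)(-0.25) − (-0.20)(-0.30)] = 0.2225
  C_31 = (-0.20)(-0.10) − (-0.40)(0.70) = 0.3000
  C_32 = −[(0.65)(-0.10) − (-0.40)(-0.25)] = 0.1650
  C_33 = (0.65)(0.70) − (-0.20)(-0.25) = 0.4050
det(I−A) = Σ_j (I−A)_1j·C_1j = (0.65)(0.6400) + (-0.20)(0.2675) + (-0.40)(0.2725) = 0.2535
adj(I−A) = Cᵀ =
  [ 0.6400   0.2900   0.3000]
  [ 0.2675   0.4975   0.1650]
  [ 0.2725   0.2225   0.4050]
(I − A)⁻¹ = adj(I−A) / det(I−A) ≈
  [   2.5247     1.1440     1.1834]
  [   1.0552     1.9625     0.6509]
  [   1.0750     0.8777     1.5976]
The output multiplier for sector j is the column-j sum of the Leontief inverse (I − A)⁻¹ = adj(I−A) / det(I−A).
Column E of adj(I−A): (0.6400, 0.2675, 0.2725); det(I−A) = 0.2535.
m_E = (0.6400 + 0.2675 + 0.2725) / 0.2535 = 1.18 / 0.2535 ≈ 4.655.

m_E = 4.655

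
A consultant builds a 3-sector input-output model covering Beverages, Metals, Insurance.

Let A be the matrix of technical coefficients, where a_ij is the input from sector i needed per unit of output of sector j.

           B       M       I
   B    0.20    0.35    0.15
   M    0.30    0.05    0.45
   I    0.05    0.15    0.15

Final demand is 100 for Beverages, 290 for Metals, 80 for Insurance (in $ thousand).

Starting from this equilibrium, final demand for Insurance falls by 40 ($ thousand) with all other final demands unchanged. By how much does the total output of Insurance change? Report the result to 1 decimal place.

I − A =
  [   0.80    -0.35    -0.15]
  [  -0.30     0.95    -0.45]
  [  -0.05    -0.15     0.85]
Cofactors of I−A, C_ij = (−1)^(i+j)·(minor ij) (rows/columns in the sector order above):
  C_11 = (0.95)(0.85) − (-0.45)(-0.15) = 0.7400
  C_12 = −[(-0.30)(0.85) − (-0.45)(-0.05)] = 0.2775
  C_13 = (-0.30)(-0.15) − (0.95)(-0.05) = 0.0925
  C_21 = −[(-0.35)(0.85) − (-0.15)(-0.15)] = 0.3200
  C_22 = (0.80)(0.85) − (-0.15)(-0.05) = 0.6725
  C_23 = −[(0.80)(-0.15) − (-0.35)(-0.05)] = 0.1375
  C_31 = (-0.35)(-0.45) − (-0.15)(0.95) = 0.3000
  C_32 = −[(0.80)(-0.45) − (-0.15)(-0.30)] = 0.4050
  C_33 = (0.80)(0.95) − (-0.35)(-0.30) = 0.6550
det(I−A) = Σ_j (I−A)_1j·C_1j = (0.80)(0.7400) + (-0.35)(0.2775) + (-0.15)(0.0925) = 0.4810
adj(I−A) = Cᵀ =
  [ 0.7400   0.3200   0.3000]
  [ 0.2775   0.6725   0.4050]
  [ 0.0925   0.1375   0.6550]
(I − A)⁻¹ = adj(I−A) / det(I−A) ≈
  [   1.5385     0.6653     0.6237]
  [   0.5769     1.3981     0.8420]
  [   0.1923     0.2859     1.3617]
Δx = (I − A)⁻¹ Δd with Δd having -40 in the Insurance component and 0 elsewhere.
So Δx_I = L_II · (-40), where L_II = adj(I−A)_II / det(I−A) = 0.6550 / 0.4810.
Δx_I = 0.6550 × (-40) / 0.4810 = -26.20 / 0.4810 ≈ -54.5.

Δx_I = -54.5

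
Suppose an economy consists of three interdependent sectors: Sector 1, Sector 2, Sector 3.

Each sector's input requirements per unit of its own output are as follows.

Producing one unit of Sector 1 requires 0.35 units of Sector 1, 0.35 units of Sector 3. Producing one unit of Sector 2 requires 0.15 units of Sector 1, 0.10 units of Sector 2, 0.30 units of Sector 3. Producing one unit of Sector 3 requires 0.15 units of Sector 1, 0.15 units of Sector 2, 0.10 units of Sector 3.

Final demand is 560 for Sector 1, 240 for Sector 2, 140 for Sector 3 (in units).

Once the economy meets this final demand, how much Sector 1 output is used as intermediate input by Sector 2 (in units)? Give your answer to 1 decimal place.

I − A =
  [   0.65    -0.15    -0.15]
  [   0.00     0.90    -0.15]
  [  -0.35    -0.30     0.90]
Cofactors of I−A, C_ij = (−1)^(i+j)·(minor ij) (rows/columns in the sector order above):
  C_11 = (0.90)(0.90) − (-0.15)(-0.30) = 0.7650
  C_12 = −[(0.00)(0.90) − (-0.15)(-0.35)] = 0.0525
  C_13 = (0.00)(-0.30) − (0.90)(-0.35) = 0.3150
  C_21 = −[(-0.15)(0.90) − (-0.15)(-0.30)] = 0.1800
  C_22 = (0.65)(0.90) − (-0.15)(-0.35) = 0.5325
  C_23 = −[(0.65)(-0.30) − (-0.15)(-0.35)] = 0.2475
  C_31 = (-0.15)(-0.15) − (-0.15)(0.90) = 0.1575
  C_32 = −[(0.65)(-0.15) − (-0.15)(0.00)] = 0.0975
  C_33 = (0.65)(0.90) − (-0.15)(0.00) = 0.5850
det(I−A) = Σ_j (I−A)_1j·C_1j = (0.65)(0.7650) + (-0.15)(0.0525) + (-0.15)(0.3150) = 0.442125
adj(I−A) = Cᵀ =
  [ 0.7650   0.1800   0.1575]
  [ 0.0525   0.5325   0.0975]
  [ 0.3150   0.2475   0.5850]
(I − A)⁻¹ = adj(I−A) / det(I−A) ≈
  [   1.7303     0.4071     0.3562]
  [   0.1187     1.2044     0.2205]
  [   0.7125     0.5598     1.3232]
First solve x = (I − A)⁻¹ d = adj(I−A)·d / det(I−A); in particular x_2 = (0.0525·560 + 0.5325·240 + 0.0975·140) / 0.442125 = 170.85 / 0.442125 ≈ 386.429.
Intermediate flow from 1 to 2: z_12 = a_12 · x_2 = 0.15 × 170.85 / 0.442125 = 25.6275 / 0.442125 ≈ 58.0.

z_12 = 58.0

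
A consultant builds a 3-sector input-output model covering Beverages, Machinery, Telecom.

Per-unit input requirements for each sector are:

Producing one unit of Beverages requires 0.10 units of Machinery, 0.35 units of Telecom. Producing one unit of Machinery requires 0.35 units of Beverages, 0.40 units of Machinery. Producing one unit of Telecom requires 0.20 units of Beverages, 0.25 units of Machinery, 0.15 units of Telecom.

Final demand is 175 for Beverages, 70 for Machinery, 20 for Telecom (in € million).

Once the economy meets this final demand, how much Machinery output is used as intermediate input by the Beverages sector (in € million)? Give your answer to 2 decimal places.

z_MB = 28.02

I − A =
  [   1.00    -0.35    -0.20]
  [  -0.10     0.60    -0.25]
  [  -0.35     0.00     0.85]
Cofactors of I−A, C_ij = (−1)^(i+j)·(minor ij) (rows/columns in the sector order above):
  C_11 = (0.60)(0.85) − (-0.25)(0.00) = 0.5100
  C_12 = −[(-0.10)(0.85) − (-0.25)(-0.35)] = 0.1725
  C_13 = (-0.10)(0.00) − (0.60)(-0.35) = 0.2100
  C_21 = −[(-0.35)(0.85) − (-0.20)(0.00)] = 0.2975
  C_22 = (1.00)(0.85) − (-0.20)(-0.35) = 0.7800
  C_23 = −[(1.00)(0.00) − (-0.35)(-0.35)] = 0.1225
  C_31 = (-0.35)(-0.25) − (-0.20)(0.60) = 0.2075
  C_32 = −[(1.00)(-0.25) − (-0.20)(-0.10)] = 0.2700
  C_33 = (1.00)(0.60) − (-0.35)(-0.10) = 0.5650
det(I−A) = Σ_j (I−A)_1j·C_1j = (1.00)(0.5100) + (-0.35)(0.1725) + (-0.20)(0.2100) = 0.407625
adj(I−A) = Cᵀ =
  [ 0.5100   0.2975   0.2075]
  [ 0.1725   0.7800   0.2700]
  [ 0.2100   0.1225   0.5650]
(I − A)⁻¹ = adj(I−A) / det(I−A) ≈
  [   1.2511     0.7298     0.5090]
  [   0.4232     1.9135     0.6624]
  [   0.5152     0.3005     1.3861]
First solve x = (I − A)⁻¹ d = adj(I−A)·d / det(I−A); in particular x_B = (0.5100·175 + 0.2975·70 + 0.2075·20) / 0.407625 = 114.225 / 0.407625 ≈ 280.2208.
Intermediate flow from M to B: z_MB = a_MB · x_B = 0.10 × 114.225 / 0.407625 = 11.4225 / 0.407625 ≈ 28.02.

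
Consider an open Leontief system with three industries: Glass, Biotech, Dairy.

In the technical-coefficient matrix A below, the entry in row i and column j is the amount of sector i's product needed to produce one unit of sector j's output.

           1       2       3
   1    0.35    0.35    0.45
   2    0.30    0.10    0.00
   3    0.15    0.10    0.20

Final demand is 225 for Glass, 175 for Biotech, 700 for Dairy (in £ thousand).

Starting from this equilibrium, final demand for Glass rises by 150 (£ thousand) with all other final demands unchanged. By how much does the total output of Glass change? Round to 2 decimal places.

Δx_1 = 348.67

I − A =
  [   0.65    -0.35    -0.45]
  [  -0.30     0.90     0.00]
  [  -0.15    -0.10     0.80]
Cofactors of I−A, C_ij = (−1)^(i+j)·(minor ij) (rows/columns in the sector order above):
  C_11 = (0.90)(0.80) − (0.00)(-0.10) = 0.7200
  C_12 = −[(-0.30)(0.80) − (0.00)(-0.15)] = 0.2400
  C_13 = (-0.30)(-0.10) − (0.90)(-0.15) = 0.1650
  C_21 = −[(-0.35)(0.80) − (-0.45)(-0.10)] = 0.3250
  C_22 = (0.65)(0.80) − (-0.45)(-0.15) = 0.4525
  C_23 = −[(0.65)(-0.10) − (-0.35)(-0.15)] = 0.1175
  C_31 = (-0.35)(0.00) − (-0.45)(0.90) = 0.4050
  C_32 = −[(0.65)(0.00) − (-0.45)(-0.30)] = 0.1350
  C_33 = (0.65)(0.90) − (-0.35)(-0.30) = 0.4800
det(I−A) = Σ_j (I−A)_1j·C_1j = (0.65)(0.7200) + (-0.35)(0.2400) + (-0.45)(0.1650) = 0.30975
adj(I−A) = Cᵀ =
  [ 0.7200   0.3250   0.4050]
  [ 0.2400   0.4525   0.1350]
  [ 0.1650   0.1175   0.4800]
(I − A)⁻¹ = adj(I−A) / det(I−A) ≈
  [   2.3245     1.0492     1.3075]
  [   0.7748     1.4609     0.4358]
  [   0.5327     0.3793     1.5496]
Δx = (I − A)⁻¹ Δd with Δd having +150 in the Glass component and 0 elsewhere.
So Δx_1 = L_11 · (+150), where L_11 = adj(I−A)_11 / det(I−A) = 0.7200 / 0.30975.
Δx_1 = 0.7200 × (+150) / 0.30975 = 108.00 / 0.30975 ≈ 348.67.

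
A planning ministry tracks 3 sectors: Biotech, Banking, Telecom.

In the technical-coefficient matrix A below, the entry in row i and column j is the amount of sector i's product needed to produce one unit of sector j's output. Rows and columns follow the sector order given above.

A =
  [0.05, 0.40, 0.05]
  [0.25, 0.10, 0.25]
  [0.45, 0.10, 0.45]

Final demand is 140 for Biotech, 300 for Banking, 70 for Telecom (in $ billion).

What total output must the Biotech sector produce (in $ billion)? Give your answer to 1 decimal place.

x_1 = 441.4

I − A =
  [   0.95    -0.40    -0.05]
  [  -0.25     0.90    -0.25]
  [  -0.45    -0.10     0.55]
Cofactors of I−A, C_ij = (−1)^(i+j)·(minor ij) (rows/columns in the sector order above):
  C_11 = (0.90)(0.55) − (-0.25)(-0.10) = 0.4700
  C_12 = −[(-0.25)(0.55) − (-0.25)(-0.45)] = 0.2500
  C_13 = (-0.25)(-0.10) − (0.90)(-0.45) = 0.4300
  C_21 = −[(-0.40)(0.55) − (-0.05)(-0.10)] = 0.2250
  C_22 = (0.95)(0.55) − (-0.05)(-0.45) = 0.5000
  C_23 = −[(0.95)(-0.10) − (-0.40)(-0.45)] = 0.2750
  C_31 = (-0.40)(-0.25) − (-0.05)(0.90) = 0.1450
  C_32 = −[(0.95)(-0.25) − (-0.05)(-0.25)] = 0.2500
  C_33 = (0.95)(0.90) − (-0.40)(-0.25) = 0.7550
det(I−A) = Σ_j (I−A)_1j·C_1j = (0.95)(0.4700) + (-0.40)(0.2500) + (-0.05)(0.4300) = 0.3250
adj(I−A) = Cᵀ =
  [ 0.4700   0.2250   0.1450]
  [ 0.2500   0.5000   0.2500]
  [ 0.4300   0.2750   0.7550]
(I − A)⁻¹ = adj(I−A) / det(I−A) ≈
  [   1.4462     0.6923     0.4462]
  [   0.7692     1.5385     0.7692]
  [   1.3231     0.8462     2.3231]
x = (I − A)⁻¹ d = adj(I−A)·d / det(I−A), with det(I−A) = 0.3250:
  x_1 = (0.4700·140 + 0.2250·300 + 0.1450·70) / 0.3250 = 143.45 / 0.3250 ≈ 441.4
  x_2 = (0.2500·140 + 0.5000·300 + 0.2500·70) / 0.3250 = 202.50 / 0.3250 ≈ 623.1
  x_3 = (0.4300·140 + 0.2750·300 + 0.7550·70) / 0.3250 = 195.55 / 0.3250 ≈ 601.7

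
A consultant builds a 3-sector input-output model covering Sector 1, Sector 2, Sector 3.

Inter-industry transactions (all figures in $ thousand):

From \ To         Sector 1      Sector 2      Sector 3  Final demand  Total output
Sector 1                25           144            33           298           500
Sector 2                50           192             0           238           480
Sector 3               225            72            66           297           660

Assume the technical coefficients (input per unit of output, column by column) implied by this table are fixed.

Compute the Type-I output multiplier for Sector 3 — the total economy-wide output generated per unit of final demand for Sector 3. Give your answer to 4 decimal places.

m_3 = 1.2189

Technical coefficients a_ij = z_ij / X_j:
  a_11 = 25/500 = 0.05, a_21 = 50/500 = 0.10, a_31 = 225/500 = 0.45
  a_12 = 144/480 = 0.30, a_22 = 192/480 = 0.40, a_32 = 72/480 = 0.15
  a_13 = 33/660 = 0.05, a_23 = 0/660 = 0.00, a_33 = 66/660 = 0.10
I − A =
  [   0.95    -0.30    -0.05]
  [  -0.10     0.60     0.00]
  [  -0.45    -0.15     0.90]
Cofactors of I−A, C_ij = (−1)^(i+j)·(minor ij) (rows/columns in the sector order above):
  C_11 = (0.60)(0.90) − (0.00)(-0.15) = 0.5400
  C_12 = −[(-0.10)(0.90) − (0.00)(-0.45)] = 0.0900
  C_13 = (-0.10)(-0.15) − (0.60)(-0.45) = 0.2850
  C_21 = −[(-0.30)(0.90) − (-0.05)(-0.15)] = 0.2775
  C_22 = (0.95)(0.90) − (-0.05)(-0.45) = 0.8325
  C_23 = −[(0.95)(-0.15) − (-0.30)(-0.45)] = 0.2775
  C_31 = (-0.30)(0.00) − (-0.05)(0.60) = 0.0300
  C_32 = −[(0.95)(0.00) − (-0.05)(-0.10)] = 0.0050
  C_33 = (0.95)(0.60) − (-0.30)(-0.10) = 0.5400
det(I−A) = Σ_j (I−A)_1j·C_1j = (0.95)(0.5400) + (-0.30)(0.0900) + (-0.05)(0.2850) = 0.47175
adj(I−A) = Cᵀ =
  [ 0.5400   0.2775   0.0300]
  [ 0.0900   0.8325   0.0050]
  [ 0.2850   0.2775   0.5400]
(I − A)⁻¹ = adj(I−A) / det(I−A) ≈
  [   1.14467     0.58824     0.06359]
  [   0.19078     1.76471     0.01060]
  [   0.60413     0.58824     1.14467]
The output multiplier for sector j is the column-j sum of the Leontief inverse (I − A)⁻¹ = adj(I−A) / det(I−A).
Column 3 of adj(I−A): (0.0300, 0.0050, 0.5400); det(I−A) = 0.47175.
m_3 = (0.0300 + 0.0050 + 0.5400) / 0.47175 = 0.575 / 0.47175 ≈ 1.2189.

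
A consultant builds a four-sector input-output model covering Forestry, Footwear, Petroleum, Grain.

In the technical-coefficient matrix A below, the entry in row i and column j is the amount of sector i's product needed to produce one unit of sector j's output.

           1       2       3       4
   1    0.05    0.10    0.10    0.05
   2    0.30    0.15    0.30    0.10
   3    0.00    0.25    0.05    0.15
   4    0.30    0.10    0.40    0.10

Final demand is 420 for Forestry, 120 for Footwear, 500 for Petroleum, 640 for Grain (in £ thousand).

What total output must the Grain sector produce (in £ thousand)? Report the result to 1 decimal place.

x_4 = 1504.6

I − A =
  [   0.95    -0.10    -0.10    -0.05]
  [  -0.30     0.85    -0.30    -0.10]
  [   0.00    -0.25     0.95    -0.15]
  [  -0.30    -0.10    -0.40     0.90]
Compute the cofactors C_ij = (−1)^(i+j)·(3×3 minor ij) of I−A; the adjugate is their transpose:
adj(I−A) = Cᵀ =
  [ 0.584250   0.113250   0.125000   0.065875]
  [ 0.280500   0.736500   0.326000   0.151750]
  [ 0.117750   0.228750   0.673000   0.144125]
  [ 0.278250   0.221250   0.377000   0.659875]
det(I−A) = Σ_j (I−A)_1j·C_1j = (0.95)(0.584250) + (-0.10)(0.280500) + (-0.10)(0.117750) + (-0.05)(0.278250) = 0.5013
(I − A)⁻¹ = adj(I−A) / det(I−A) ≈
  [   1.1655     0.2259     0.2494     0.1314]
  [   0.5595     1.4692     0.6503     0.3027]
  [   0.2349     0.4563     1.3425     0.2875]
  [   0.5551     0.4414     0.7520     1.3163]
x = (I − A)⁻¹ d = adj(I−A)·d / det(I−A), with det(I−A) = 0.5013:
  x_1 = (0.584250·420 + 0.113250·120 + 0.125000·500 + 0.065875·640) / 0.5013 = 363.635 / 0.5013 ≈ 725.4
  x_2 = (0.280500·420 + 0.736500·120 + 0.326000·500 + 0.151750·640) / 0.5013 = 466.31 / 0.5013 ≈ 930.2
  x_3 = (0.117750·420 + 0.228750·120 + 0.673000·500 + 0.144125·640) / 0.5013 = 505.645 / 0.5013 ≈ 1008.7
  x_4 = (0.278250·420 + 0.221250·120 + 0.377000·500 + 0.659875·640) / 0.5013 = 754.235 / 0.5013 ≈ 1504.6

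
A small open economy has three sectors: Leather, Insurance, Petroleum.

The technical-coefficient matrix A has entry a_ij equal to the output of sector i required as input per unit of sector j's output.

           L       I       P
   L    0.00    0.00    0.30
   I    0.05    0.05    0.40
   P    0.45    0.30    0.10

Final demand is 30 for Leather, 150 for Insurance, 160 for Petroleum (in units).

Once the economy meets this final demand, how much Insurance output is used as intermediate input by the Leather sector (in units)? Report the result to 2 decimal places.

z_IL = 6.74

I − A =
  [   1.00     0.00    -0.30]
  [  -0.05     0.95    -0.40]
  [  -0.45    -0.30     0.90]
Cofactors of I−A, C_ij = (−1)^(i+j)·(minor ij) (rows/columns in the sector order above):
  C_11 = (0.95)(0.90) − (-0.40)(-0.30) = 0.7350
  C_12 = −[(-0.05)(0.90) − (-0.40)(-0.45)] = 0.2250
  C_13 = (-0.05)(-0.30) − (0.95)(-0.45) = 0.4425
  C_21 = −[(0.00)(0.90) − (-0.30)(-0.30)] = 0.0900
  C_22 = (1.00)(0.90) − (-0.30)(-0.45) = 0.7650
  C_23 = −[(1.00)(-0.30) − (0.00)(-0.45)] = 0.3000
  C_31 = (0.00)(-0.40) − (-0.30)(0.95) = 0.2850
  C_32 = −[(1.00)(-0.40) − (-0.30)(-0.05)] = 0.4150
  C_33 = (1.00)(0.95) − (0.00)(-0.05) = 0.9500
det(I−A) = Σ_j (I−A)_1j·C_1j = (1.00)(0.7350) + (0.00)(0.2250) + (-0.30)(0.4425) = 0.60225
adj(I−A) = Cᵀ =
  [ 0.7350   0.0900   0.2850]
  [ 0.2250   0.7650   0.4150]
  [ 0.4425   0.3000   0.9500]
(I − A)⁻¹ = adj(I−A) / det(I−A) ≈
  [   1.2204     0.1494     0.4732]
  [   0.3736     1.2702     0.6891]
  [   0.7347     0.4981     1.5774]
First solve x = (I − A)⁻¹ d = adj(I−A)·d / det(I−A); in particular x_L = (0.7350·30 + 0.0900·150 + 0.2850·160) / 0.60225 = 81.15 / 0.60225 ≈ 134.7447.
Intermediate flow from I to L: z_IL = a_IL · x_L = 0.05 × 81.15 / 0.60225 = 4.0575 / 0.60225 ≈ 6.74.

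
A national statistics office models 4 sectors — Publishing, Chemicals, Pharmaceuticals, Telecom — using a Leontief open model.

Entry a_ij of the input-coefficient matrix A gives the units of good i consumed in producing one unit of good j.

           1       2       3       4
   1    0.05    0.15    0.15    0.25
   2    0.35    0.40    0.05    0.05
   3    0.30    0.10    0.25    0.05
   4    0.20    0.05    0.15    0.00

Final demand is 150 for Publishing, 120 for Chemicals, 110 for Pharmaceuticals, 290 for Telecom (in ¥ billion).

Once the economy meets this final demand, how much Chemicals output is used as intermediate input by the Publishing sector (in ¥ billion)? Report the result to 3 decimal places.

z_21 = 150.210

I − A =
  [   0.95    -0.15    -0.15    -0.25]
  [  -0.35     0.60    -0.05    -0.05]
  [  -0.30    -0.10     0.75    -0.05]
  [  -0.20    -0.05    -0.15     1.00]
Compute the cofactors C_ij = (−1)^(i+j)·(3×3 minor ij) of I−A; the adjugate is their transpose:
adj(I−A) = Cᵀ =
  [ 0.437750   0.139875   0.121375   0.122500]
  [ 0.285125   0.610125   0.119250   0.107750]
  [ 0.222125   0.142625   0.479250   0.086625]
  [ 0.135125   0.079875   0.102125   0.348875]
det(I−A) = Σ_j (I−A)_1j·C_1j = (0.95)(0.437750) + (-0.15)(0.285125) + (-0.15)(0.222125) + (-0.25)(0.135125) = 0.30599375
(I − A)⁻¹ = adj(I−A) / det(I−A) ≈
  [   1.4306     0.4571     0.3967     0.4003]
  [   0.9318     1.9939     0.3897     0.3521]
  [   0.7259     0.4661     1.5662     0.2831]
  [   0.4416     0.2610     0.3337     1.1401]
First solve x = (I − A)⁻¹ d = adj(I−A)·d / det(I−A); in particular x_1 = (0.437750·150 + 0.139875·120 + 0.121375·110 + 0.122500·290) / 0.30599375 = 131.32375 / 0.30599375 ≈ 429.17135.
Intermediate flow from 2 to 1: z_21 = a_21 · x_1 = 0.35 × 131.32375 / 0.30599375 = 45.9633125 / 0.30599375 ≈ 150.210.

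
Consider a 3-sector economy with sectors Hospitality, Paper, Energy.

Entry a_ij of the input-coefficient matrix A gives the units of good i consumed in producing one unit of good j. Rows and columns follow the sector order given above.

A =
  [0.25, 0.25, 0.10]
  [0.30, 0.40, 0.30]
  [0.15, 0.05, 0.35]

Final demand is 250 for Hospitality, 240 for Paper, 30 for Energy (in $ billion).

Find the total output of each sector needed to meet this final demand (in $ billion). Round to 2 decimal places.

x_1 = 654.80, x_2 = 859.07, x_3 = 263.35

I − A =
  [   0.75    -0.25    -0.10]
  [  -0.30     0.60    -0.30]
  [  -0.15    -0.05     0.65]
Cofactors of I−A, C_ij = (−1)^(i+j)·(minor ij) (rows/columns in the sector order above):
  C_11 = (0.60)(0.65) − (-0.30)(-0.05) = 0.3750
  C_12 = −[(-0.30)(0.65) − (-0.30)(-0.15)] = 0.2400
  C_13 = (-0.30)(-0.05) − (0.60)(-0.15) = 0.1050
  C_21 = −[(-0.25)(0.65) − (-0.10)(-0.05)] = 0.1675
  C_22 = (0.75)(0.65) − (-0.10)(-0.15) = 0.4725
  C_23 = −[(0.75)(-0.05) − (-0.25)(-0.15)] = 0.0750
  C_31 = (-0.25)(-0.30) − (-0.10)(0.60) = 0.1350
  C_32 = −[(0.75)(-0.30) − (-0.10)(-0.30)] = 0.2550
  C_33 = (0.75)(0.60) − (-0.25)(-0.30) = 0.3750
det(I−A) = Σ_j (I−A)_1j·C_1j = (0.75)(0.3750) + (-0.25)(0.2400) + (-0.10)(0.1050) = 0.21075
adj(I−A) = Cᵀ =
  [ 0.3750   0.1675   0.1350]
  [ 0.2400   0.4725   0.2550]
  [ 0.1050   0.0750   0.3750]
(I − A)⁻¹ = adj(I−A) / det(I−A) ≈
  [   1.7794     0.7948     0.6406]
  [   1.1388     2.2420     1.2100]
  [   0.4982     0.3559     1.7794]
x = (I − A)⁻¹ d = adj(I−A)·d / det(I−A), with det(I−A) = 0.21075:
  x_1 = (0.3750·250 + 0.1675·240 + 0.1350·30) / 0.21075 = 138.00 / 0.21075 ≈ 654.80
  x_2 = (0.2400·250 + 0.4725·240 + 0.2550·30) / 0.21075 = 181.05 / 0.21075 ≈ 859.07
  x_3 = (0.1050·250 + 0.0750·240 + 0.3750·30) / 0.21075 = 55.50 / 0.21075 ≈ 263.35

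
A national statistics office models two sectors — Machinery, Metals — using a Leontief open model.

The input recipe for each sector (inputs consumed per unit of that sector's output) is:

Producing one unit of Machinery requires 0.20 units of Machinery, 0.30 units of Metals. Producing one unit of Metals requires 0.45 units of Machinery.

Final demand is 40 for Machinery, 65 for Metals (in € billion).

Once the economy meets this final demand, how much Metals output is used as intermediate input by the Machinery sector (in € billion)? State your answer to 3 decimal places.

I − A =
  [   0.80    -0.45]
  [  -0.30     1.00]
det(I−A) = (0.80)(1.00) − (-0.45)(-0.30) = 0.6650
adj(I−A) = [[1.00, 0.45], [0.30, 0.80]]
(I − A)⁻¹ = adj(I−A) / det(I−A) ≈
  [   1.5038     0.6767]
  [   0.4511     1.2030]
First solve x = (I − A)⁻¹ d = adj(I−A)·d / det(I−A); in particular x_1 = (1.00·40 + 0.45·65) / 0.6650 = 69.25 / 0.6650 ≈ 104.13534.
Intermediate flow from 2 to 1: z_21 = a_21 · x_1 = 0.30 × 69.25 / 0.6650 = 20.775 / 0.6650 ≈ 31.241.

z_21 = 31.241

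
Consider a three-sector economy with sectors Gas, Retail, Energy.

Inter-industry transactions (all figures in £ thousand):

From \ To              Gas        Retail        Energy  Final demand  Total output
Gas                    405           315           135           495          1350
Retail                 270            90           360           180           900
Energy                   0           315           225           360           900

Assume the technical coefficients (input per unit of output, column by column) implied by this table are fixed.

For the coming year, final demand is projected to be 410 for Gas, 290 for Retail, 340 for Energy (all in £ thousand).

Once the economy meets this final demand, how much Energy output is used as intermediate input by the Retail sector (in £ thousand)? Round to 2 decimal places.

Technical coefficients a_ij = z_ij / X_j:
  a_GG = 405/1350 = 0.30, a_RG = 270/1350 = 0.20, a_EG = 0/1350 = 0.00
  a_GR = 315/900 = 0.35, a_RR = 90/900 = 0.10, a_ER = 315/900 = 0.35
  a_GE = 135/900 = 0.15, a_RE = 360/900 = 0.40, a_EE = 225/900 = 0.25
I − A =
  [   0.70    -0.35    -0.15]
  [  -0.20     0.90    -0.40]
  [   0.00    -0.35     0.75]
Cofactors of I−A, C_ij = (−1)^(i+j)·(minor ij) (rows/columns in the sector order above):
  C_11 = (0.90)(0.75) − (-0.40)(-0.35) = 0.5350
  C_12 = −[(-0.20)(0.75) − (-0.40)(0.00)] = 0.1500
  C_13 = (-0.20)(-0.35) − (0.90)(0.00) = 0.0700
  C_21 = −[(-0.35)(0.75) − (-0.15)(-0.35)] = 0.3150
  C_22 = (0.70)(0.75) − (-0.15)(0.00) = 0.5250
  C_23 = −[(0.70)(-0.35) − (-0.35)(0.00)] = 0.2450
  C_31 = (-0.35)(-0.40) − (-0.15)(0.90) = 0.2750
  C_32 = −[(0.70)(-0.40) − (-0.15)(-0.20)] = 0.3100
  C_33 = (0.70)(0.90) − (-0.35)(-0.20) = 0.5600
det(I−A) = Σ_j (I−A)_1j·C_1j = (0.70)(0.5350) + (-0.35)(0.1500) + (-0.15)(0.0700) = 0.3115
adj(I−A) = Cᵀ =
  [ 0.5350   0.3150   0.2750]
  [ 0.1500   0.5250   0.3100]
  [ 0.0700   0.2450   0.5600]
(I − A)⁻¹ = adj(I−A) / det(I−A) ≈
  [   1.7175     1.0112     0.8828]
  [   0.4815     1.6854     0.9952]
  [   0.2247     0.7865     1.7978]
First solve x = (I − A)⁻¹ d = adj(I−A)·d / det(I−A); in particular x_R = (0.1500·410 + 0.5250·290 + 0.3100·340) / 0.3115 = 319.15 / 0.3115 ≈ 1024.5586.
Intermediate flow from E to R: z_ER = a_ER · x_R = 0.35 × 319.15 / 0.3115 = 111.7025 / 0.3115 ≈ 358.60.

z_ER = 358.60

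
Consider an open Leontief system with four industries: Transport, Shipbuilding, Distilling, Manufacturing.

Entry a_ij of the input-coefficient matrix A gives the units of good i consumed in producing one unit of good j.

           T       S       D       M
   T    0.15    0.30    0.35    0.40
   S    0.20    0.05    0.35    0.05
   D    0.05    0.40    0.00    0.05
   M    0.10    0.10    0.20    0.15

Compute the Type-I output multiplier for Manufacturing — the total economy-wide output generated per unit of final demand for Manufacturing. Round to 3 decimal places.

m_M = 2.862

I − A =
  [   0.85    -0.30    -0.35    -0.40]
  [  -0.20     0.95    -0.35    -0.05]
  [  -0.05    -0.40     1.00    -0.05]
  [  -0.10    -0.10    -0.20     0.85]
Compute the cofactors C_ij = (−1)^(i+j)·(3×3 minor ij) of I−A; the adjugate is their transpose:
adj(I−A) = Cᵀ =
  [ 0.668250   0.444750   0.463125   0.367875]
  [ 0.190125   0.653375   0.324625   0.147000]
  [ 0.115875   0.293500   0.583625   0.106125]
  [ 0.128250   0.198250   0.230000   0.578625]
det(I−A) = Σ_j (I−A)_1j·C_1j = (0.85)(0.668250) + (-0.30)(0.190125) + (-0.35)(0.115875) + (-0.40)(0.128250) = 0.41911875
(I − A)⁻¹ = adj(I−A) / det(I−A) ≈
  [   1.5944     1.0612     1.1050     0.8777]
  [   0.4536     1.5589     0.7745     0.3507]
  [   0.2765     0.7003     1.3925     0.2532]
  [   0.3060     0.4730     0.5488     1.3806]
The output multiplier for sector j is the column-j sum of the Leontief inverse (I − A)⁻¹ = adj(I−A) / det(I−A).
Column M of adj(I−A): (0.367875, 0.147000, 0.106125, 0.578625); det(I−A) = 0.41911875.
m_M = (0.367875 + 0.147000 + 0.106125 + 0.578625) / 0.41911875 = 1.199625 / 0.41911875 ≈ 2.862.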